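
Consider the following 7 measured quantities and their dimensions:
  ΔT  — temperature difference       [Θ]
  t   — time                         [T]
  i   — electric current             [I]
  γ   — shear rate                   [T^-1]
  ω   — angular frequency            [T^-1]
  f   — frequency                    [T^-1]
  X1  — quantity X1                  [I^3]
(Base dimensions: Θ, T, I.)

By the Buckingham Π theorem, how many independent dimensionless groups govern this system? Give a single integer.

4

Write exponents as rows Θ,T,I / cols ΔT,t,i,γ,ω,f,X1:
  Θ: [ 1  0  0  0  0  0  0]
  T: [ 0  1  0 -1 -1 -1  0]
  I: [ 0  0  1  0  0  0  3]
Echelon form has 3 nonzero rows (pivots: ΔT,t,i)
7 vars − rank 3 = 4 Π groups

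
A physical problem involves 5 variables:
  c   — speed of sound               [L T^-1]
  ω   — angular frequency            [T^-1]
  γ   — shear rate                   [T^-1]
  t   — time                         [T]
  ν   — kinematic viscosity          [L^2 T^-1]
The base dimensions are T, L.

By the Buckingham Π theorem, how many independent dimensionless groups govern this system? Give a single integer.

Write exponents as rows T,L / cols c,ω,γ,t,ν:
  T: [-1 -1 -1  1 -1]
  L: [ 1  0  0  0  2]
RREF → pivots at {c,ω} ⇒ r = 2
Π count = n − r = 5 − 2 = 3

3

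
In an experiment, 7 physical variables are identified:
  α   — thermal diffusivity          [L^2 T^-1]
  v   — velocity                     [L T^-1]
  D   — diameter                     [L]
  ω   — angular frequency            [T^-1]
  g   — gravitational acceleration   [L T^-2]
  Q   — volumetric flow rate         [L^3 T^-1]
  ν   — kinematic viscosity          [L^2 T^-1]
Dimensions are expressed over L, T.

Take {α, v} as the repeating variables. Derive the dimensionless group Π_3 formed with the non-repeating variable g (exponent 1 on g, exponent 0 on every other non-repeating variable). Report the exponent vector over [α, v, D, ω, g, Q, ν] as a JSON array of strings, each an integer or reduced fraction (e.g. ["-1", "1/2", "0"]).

["1", "-3", "0", "0", "1", "0", "0"]

Exponent matrix [L,T] × [α,v,D,ω,g,Q,ν]:
  L: [ 2  1  1  0  1  3  2]
  T: [-1 -1  0 -1 -2 -1 -1]
RREF → pivots at {α,v} ⇒ r = 2
Pivot set = {α,v}, free = {D,ω,g,Q,ν}
RREF:
  r0: [   1    0    1   -1   -1    2    1]
  r1: [   0    1   -1    2    3   -1    0]
Fix exponent of g at 1, D at 0, ω at 0, Q at 0, ν at 0; solve each RREF row for its pivot's exponent:
  r0: exp(α) + (-1)·1 = 0 ⇒ exp(α) = 1
  r1: exp(v) + (3)·1 = 0 ⇒ exp(v) = -3
Π_3 = α · v^-3 · g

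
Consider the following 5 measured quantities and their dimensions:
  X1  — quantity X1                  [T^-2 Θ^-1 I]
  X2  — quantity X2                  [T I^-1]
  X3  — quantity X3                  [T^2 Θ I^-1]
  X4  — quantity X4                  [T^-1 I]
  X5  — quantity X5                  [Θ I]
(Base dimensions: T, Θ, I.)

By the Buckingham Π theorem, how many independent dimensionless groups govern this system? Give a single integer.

3

Write exponents as rows T,Θ,I / cols X1,X2,X3,X4,X5:
  T: [-2  1  2 -1  0]
  Θ: [-1  0  1  0  1]
  I: [ 1 -1 -1  1  1]
RREF → pivots at {X1,X2} ⇒ r = 2
n=5, r=2 ⇒ 3 dimensionless groups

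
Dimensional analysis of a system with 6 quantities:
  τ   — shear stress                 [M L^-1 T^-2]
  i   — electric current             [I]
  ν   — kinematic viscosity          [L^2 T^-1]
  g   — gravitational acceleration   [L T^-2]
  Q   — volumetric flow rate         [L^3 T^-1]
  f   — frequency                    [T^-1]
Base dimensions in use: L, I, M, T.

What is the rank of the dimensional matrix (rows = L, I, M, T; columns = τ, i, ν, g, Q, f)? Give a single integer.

4

Dimensional matrix (L×I×M×T by τ×i×ν×g×Q×f):
  L: [-1  0  2  1  3  0]
  I: [ 0  1  0  0  0  0]
  M: [ 1  0  0  0  0  0]
  T: [-2  0 -1 -2 -1 -1]
RREF → pivots at {τ,i,ν,g} ⇒ r = 4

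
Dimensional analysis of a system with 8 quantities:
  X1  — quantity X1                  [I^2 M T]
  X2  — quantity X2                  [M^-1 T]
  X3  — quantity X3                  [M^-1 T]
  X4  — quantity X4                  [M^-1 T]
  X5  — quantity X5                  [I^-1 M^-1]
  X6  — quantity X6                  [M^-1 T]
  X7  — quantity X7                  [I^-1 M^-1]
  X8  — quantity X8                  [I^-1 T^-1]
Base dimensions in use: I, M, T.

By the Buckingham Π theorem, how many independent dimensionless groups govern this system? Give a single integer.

6

Exponent matrix [I,M,T] × [X1,X2,X3,X4,X5,X6,X7,X8]:
  I: [ 2  0  0  0 -1  0 -1 -1]
  M: [ 1 -1 -1 -1 -1 -1 -1  0]
  T: [ 1  1  1  1  0  1  0 -1]
Row reduction gives pivot columns X1,X2; rank = 2
Π count = n − r = 8 − 2 = 6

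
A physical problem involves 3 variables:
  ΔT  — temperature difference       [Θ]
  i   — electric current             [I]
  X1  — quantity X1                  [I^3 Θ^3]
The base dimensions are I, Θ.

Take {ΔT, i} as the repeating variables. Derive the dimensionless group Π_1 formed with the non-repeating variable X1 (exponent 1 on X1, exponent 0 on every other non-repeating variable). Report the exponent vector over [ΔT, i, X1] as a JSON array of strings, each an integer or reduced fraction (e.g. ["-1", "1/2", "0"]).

Exponent matrix [I,Θ] × [ΔT,i,X1]:
  I: [ 0  1  3]
  Θ: [ 1  0  3]
Echelon form has 2 nonzero rows (pivots: ΔT,i)
Pivot set = {ΔT,i}, free = {X1}
RREF:
  r0: [   1    0    3]
  r1: [   0    1    3]
Fix exponent of X1 at 1; solve each RREF row for its pivot's exponent:
  r0: exp(ΔT) + (3)·1 = 0 ⇒ exp(ΔT) = -3
  r1: exp(i) + (3)·1 = 0 ⇒ exp(i) = -3
Π_1 = ΔT^-3 · i^-3 · X1

["-3", "-3", "1"]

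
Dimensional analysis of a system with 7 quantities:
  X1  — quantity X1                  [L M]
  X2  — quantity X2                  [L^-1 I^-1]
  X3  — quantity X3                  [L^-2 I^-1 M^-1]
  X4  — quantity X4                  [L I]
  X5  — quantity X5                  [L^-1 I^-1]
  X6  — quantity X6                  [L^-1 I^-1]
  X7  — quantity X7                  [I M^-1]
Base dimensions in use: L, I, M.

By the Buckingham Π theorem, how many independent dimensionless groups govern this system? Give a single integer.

5

Exponent matrix [L,I,M] × [X1,X2,X3,X4,X5,X6,X7]:
  L: [ 1 -1 -2  1 -1 -1  0]
  I: [ 0 -1 -1  1 -1 -1  1]
  M: [ 1  0 -1  0  0  0 -1]
Row reduction gives pivot columns X1,X2; rank = 2
n=7, r=2 ⇒ 5 dimensionless groups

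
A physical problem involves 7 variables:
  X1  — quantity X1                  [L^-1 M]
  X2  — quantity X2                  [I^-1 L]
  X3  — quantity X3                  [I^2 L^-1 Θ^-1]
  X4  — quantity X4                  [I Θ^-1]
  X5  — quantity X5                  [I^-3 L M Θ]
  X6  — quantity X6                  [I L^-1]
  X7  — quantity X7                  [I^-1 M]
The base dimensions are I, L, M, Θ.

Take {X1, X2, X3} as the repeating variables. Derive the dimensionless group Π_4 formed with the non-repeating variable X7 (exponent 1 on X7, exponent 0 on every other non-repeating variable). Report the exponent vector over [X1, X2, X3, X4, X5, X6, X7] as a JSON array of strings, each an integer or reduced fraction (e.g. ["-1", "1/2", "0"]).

["-1", "-1", "0", "0", "0", "0", "1"]

Exponent matrix [I,L,M,Θ] × [X1,X2,X3,X4,X5,X6,X7]:
  I: [ 0 -1  2  1 -3  1 -1]
  L: [-1  1 -1  0  1 -1  0]
  M: [ 1  0  0  0  1  0  1]
  Θ: [ 0  0 -1 -1  1  0  0]
RREF → pivots at {X1,X2,X3} ⇒ r = 3
Pivot set = {X1,X2,X3}, free = {X4,X5,X6,X7}
RREF:
  r0: [   1    0    0    0    1    0    1]
  r1: [   0    1    0    1    1   -1    1]
  r2: [   0    0    1    1   -1    0    0]
  r3: [   0    0    0    0    0    0    0]
Fix exponent of X7 at 1, X4 at 0, X5 at 0, X6 at 0; solve each RREF row for its pivot's exponent:
  r0: exp(X1) + (1)·1 = 0 ⇒ exp(X1) = -1
  r1: exp(X2) + (1)·1 = 0 ⇒ exp(X2) = -1
  r2: exp(X3) + (0)·1 = 0 ⇒ exp(X3) = 0
Π_4 = X1^-1 · X2^-1 · X7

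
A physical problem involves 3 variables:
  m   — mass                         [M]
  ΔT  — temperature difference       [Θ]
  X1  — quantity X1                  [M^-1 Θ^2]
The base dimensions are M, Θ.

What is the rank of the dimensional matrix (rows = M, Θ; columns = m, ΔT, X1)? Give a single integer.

Exponent matrix [M,Θ] × [m,ΔT,X1]:
  M: [ 1  0 -1]
  Θ: [ 0  1  2]
Echelon form has 2 nonzero rows (pivots: m,ΔT)

2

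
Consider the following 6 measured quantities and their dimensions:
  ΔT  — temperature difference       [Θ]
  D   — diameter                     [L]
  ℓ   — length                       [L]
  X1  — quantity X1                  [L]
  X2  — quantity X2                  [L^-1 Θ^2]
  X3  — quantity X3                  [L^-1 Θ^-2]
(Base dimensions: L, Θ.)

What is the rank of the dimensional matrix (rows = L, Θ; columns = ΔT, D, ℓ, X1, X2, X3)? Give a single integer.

Exponent matrix [L,Θ] × [ΔT,D,ℓ,X1,X2,X3]:
  L: [ 0  1  1  1 -1 -1]
  Θ: [ 1  0  0  0  2 -2]
RREF → pivots at {ΔT,D} ⇒ r = 2

2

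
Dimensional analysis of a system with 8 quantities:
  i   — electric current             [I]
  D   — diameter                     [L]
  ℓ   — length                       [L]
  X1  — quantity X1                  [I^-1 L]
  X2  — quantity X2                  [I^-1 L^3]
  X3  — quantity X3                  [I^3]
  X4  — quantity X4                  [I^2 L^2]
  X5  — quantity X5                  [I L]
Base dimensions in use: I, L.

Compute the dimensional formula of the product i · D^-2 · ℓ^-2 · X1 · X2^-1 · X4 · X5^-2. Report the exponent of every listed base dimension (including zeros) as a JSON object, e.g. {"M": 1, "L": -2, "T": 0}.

Write exponents as rows I,L / cols i,D,ℓ,X1,X2,X3,X4,X5:
  I: [ 1  0  0 -1 -1  3  2  1]
  L: [ 0  1  1  1  3  0  2  1]
  [I]: (1)·1+(-2)·0+(-2)·0+(1)·-1+(-1)·-1+(1)·2+(-2)·1 = 1
  [L]: (1)·0+(-2)·1+(-2)·1+(1)·1+(-1)·3+(1)·2+(-2)·1 = -6
⇒ I L^-6

{"I": 1, "L": -6}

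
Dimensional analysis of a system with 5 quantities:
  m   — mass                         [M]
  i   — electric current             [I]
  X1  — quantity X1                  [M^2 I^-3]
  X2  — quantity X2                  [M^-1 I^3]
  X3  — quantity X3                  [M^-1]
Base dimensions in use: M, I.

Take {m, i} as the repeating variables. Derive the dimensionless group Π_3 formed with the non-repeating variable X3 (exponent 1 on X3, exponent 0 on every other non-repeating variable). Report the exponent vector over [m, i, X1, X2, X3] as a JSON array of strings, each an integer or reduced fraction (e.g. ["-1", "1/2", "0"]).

Exponent matrix [M,I] × [m,i,X1,X2,X3]:
  M: [ 1  0  2 -1 -1]
  I: [ 0  1 -3  3  0]
Row reduction gives pivot columns m,i; rank = 2
Pivot set = {m,i}, free = {X1,X2,X3}
RREF:
  r0: [   1    0    2   -1   -1]
  r1: [   0    1   -3    3    0]
Fix exponent of X3 at 1, X1 at 0, X2 at 0; solve each RREF row for its pivot's exponent:
  r0: exp(m) + (-1)·1 = 0 ⇒ exp(m) = 1
  r1: exp(i) + (0)·1 = 0 ⇒ exp(i) = 0
Π_3 = m · X3

["1", "0", "0", "0", "1"]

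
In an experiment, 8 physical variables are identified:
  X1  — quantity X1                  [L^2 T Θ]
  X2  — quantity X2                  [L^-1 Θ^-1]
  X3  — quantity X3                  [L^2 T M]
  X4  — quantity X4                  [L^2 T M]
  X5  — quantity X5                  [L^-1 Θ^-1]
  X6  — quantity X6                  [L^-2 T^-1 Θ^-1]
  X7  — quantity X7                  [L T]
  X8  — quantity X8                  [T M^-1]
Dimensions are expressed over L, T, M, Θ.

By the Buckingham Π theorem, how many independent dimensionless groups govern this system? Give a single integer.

Write exponents as rows L,T,M,Θ / cols X1,X2,X3,X4,X5,X6,X7,X8:
  L: [ 2 -1  2  2 -1 -2  1  0]
  T: [ 1  0  1  1  0 -1  1  1]
  M: [ 0  0  1  1  0  0  0 -1]
  Θ: [ 1 -1  0  0 -1 -1  0  0]
RREF → pivots at {X1,X2,X3} ⇒ r = 3
n=8, r=3 ⇒ 5 dimensionless groups

5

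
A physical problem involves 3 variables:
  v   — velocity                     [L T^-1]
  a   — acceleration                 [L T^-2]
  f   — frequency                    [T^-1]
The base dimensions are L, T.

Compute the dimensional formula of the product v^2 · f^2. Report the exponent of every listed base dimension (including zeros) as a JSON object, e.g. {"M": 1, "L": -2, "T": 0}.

Exponent matrix [L,T] × [v,a,f]:
  L: [ 1  1  0]
  T: [-1 -2 -1]
  [L]: (2)·1+(2)·0 = 2
  [T]: (2)·-1+(2)·-1 = -4
⇒ L^2 T^-4

{"L": 2, "T": -4}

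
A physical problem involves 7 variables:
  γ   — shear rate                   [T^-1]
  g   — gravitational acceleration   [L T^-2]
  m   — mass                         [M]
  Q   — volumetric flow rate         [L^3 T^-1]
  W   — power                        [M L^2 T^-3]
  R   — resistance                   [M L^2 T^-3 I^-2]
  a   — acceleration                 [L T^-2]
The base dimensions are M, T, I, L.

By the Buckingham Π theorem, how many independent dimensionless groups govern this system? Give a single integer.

Exponent matrix [M,T,I,L] × [γ,g,m,Q,W,R,a]:
  M: [ 0  0  1  0  1  1  0]
  T: [-1 -2  0 -1 -3 -3 -2]
  I: [ 0  0  0  0  0 -2  0]
  L: [ 0  1  0  3  2  2  1]
RREF → pivots at {γ,g,m,R} ⇒ r = 4
Π count = n − r = 7 − 4 = 3

3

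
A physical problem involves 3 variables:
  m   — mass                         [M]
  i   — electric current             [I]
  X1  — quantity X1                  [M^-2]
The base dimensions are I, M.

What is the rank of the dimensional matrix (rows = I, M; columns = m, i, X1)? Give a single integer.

Exponent matrix [I,M] × [m,i,X1]:
  I: [ 0  1  0]
  M: [ 1  0 -2]
Echelon form has 2 nonzero rows (pivots: m,i)

2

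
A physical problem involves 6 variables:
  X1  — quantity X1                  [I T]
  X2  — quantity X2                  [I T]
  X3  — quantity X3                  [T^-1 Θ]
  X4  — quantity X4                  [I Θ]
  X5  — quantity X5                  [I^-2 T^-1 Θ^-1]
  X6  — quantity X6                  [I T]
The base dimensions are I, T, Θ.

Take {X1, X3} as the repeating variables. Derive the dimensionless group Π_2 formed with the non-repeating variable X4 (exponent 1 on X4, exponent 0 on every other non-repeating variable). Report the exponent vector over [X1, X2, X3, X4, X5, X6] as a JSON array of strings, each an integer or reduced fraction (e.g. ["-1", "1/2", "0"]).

["-1", "0", "-1", "1", "0", "0"]

Dimensional matrix (I×T×Θ by X1×X2×X3×X4×X5×X6):
  I: [ 1  1  0  1 -2  1]
  T: [ 1  1 -1  0 -1  1]
  Θ: [ 0  0  1  1 -1  0]
RREF → pivots at {X1,X3} ⇒ r = 2
Pivot set = {X1,X3}, free = {X2,X4,X5,X6}
RREF:
  r0: [   1    1    0    1   -2    1]
  r1: [   0    0    1    1   -1    0]
  r2: [   0    0    0    0    0    0]
Fix exponent of X4 at 1, X2 at 0, X5 at 0, X6 at 0; solve each RREF row for its pivot's exponent:
  r0: exp(X1) + (1)·1 = 0 ⇒ exp(X1) = -1
  r1: exp(X3) + (1)·1 = 0 ⇒ exp(X3) = -1
Π_2 = X1^-1 · X3^-1 · X4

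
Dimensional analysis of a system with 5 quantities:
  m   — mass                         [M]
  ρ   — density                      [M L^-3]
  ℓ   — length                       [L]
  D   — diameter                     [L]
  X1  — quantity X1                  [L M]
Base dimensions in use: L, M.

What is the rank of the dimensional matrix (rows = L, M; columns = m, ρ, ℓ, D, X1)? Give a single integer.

Write exponents as rows L,M / cols m,ρ,ℓ,D,X1:
  L: [ 0 -3  1  1  1]
  M: [ 1  1  0  0  1]
Echelon form has 2 nonzero rows (pivots: m,ρ)

2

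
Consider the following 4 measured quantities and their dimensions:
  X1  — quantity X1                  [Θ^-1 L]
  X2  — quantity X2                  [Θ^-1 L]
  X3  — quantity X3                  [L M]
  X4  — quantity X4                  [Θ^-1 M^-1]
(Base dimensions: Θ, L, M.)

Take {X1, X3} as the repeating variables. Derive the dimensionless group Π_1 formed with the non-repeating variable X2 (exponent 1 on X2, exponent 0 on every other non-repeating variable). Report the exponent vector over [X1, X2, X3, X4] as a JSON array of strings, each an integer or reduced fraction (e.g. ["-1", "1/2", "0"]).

["-1", "1", "0", "0"]

Write exponents as rows Θ,L,M / cols X1,X2,X3,X4:
  Θ: [-1 -1  0 -1]
  L: [ 1  1  1  0]
  M: [ 0  0  1 -1]
Echelon form has 2 nonzero rows (pivots: X1,X3)
Pivot set = {X1,X3}, free = {X2,X4}
RREF:
  r0: [   1    1    0    1]
  r1: [   0    0    1   -1]
  r2: [   0    0    0    0]
Fix exponent of X2 at 1, X4 at 0; solve each RREF row for its pivot's exponent:
  r0: exp(X1) + (1)·1 = 0 ⇒ exp(X1) = -1
  r1: exp(X3) + (0)·1 = 0 ⇒ exp(X3) = 0
Π_1 = X1^-1 · X2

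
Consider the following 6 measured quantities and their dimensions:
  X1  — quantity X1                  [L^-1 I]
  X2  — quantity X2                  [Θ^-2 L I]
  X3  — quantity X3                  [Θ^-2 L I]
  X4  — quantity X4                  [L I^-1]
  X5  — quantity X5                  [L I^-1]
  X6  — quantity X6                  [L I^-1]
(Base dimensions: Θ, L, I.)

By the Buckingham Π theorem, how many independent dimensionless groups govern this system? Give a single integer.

Write exponents as rows Θ,L,I / cols X1,X2,X3,X4,X5,X6:
  Θ: [ 0 -2 -2  0  0  0]
  L: [-1  1  1  1  1  1]
  I: [ 1  1  1 -1 -1 -1]
RREF → pivots at {X1,X2} ⇒ r = 2
Π count = n − r = 6 − 2 = 4

4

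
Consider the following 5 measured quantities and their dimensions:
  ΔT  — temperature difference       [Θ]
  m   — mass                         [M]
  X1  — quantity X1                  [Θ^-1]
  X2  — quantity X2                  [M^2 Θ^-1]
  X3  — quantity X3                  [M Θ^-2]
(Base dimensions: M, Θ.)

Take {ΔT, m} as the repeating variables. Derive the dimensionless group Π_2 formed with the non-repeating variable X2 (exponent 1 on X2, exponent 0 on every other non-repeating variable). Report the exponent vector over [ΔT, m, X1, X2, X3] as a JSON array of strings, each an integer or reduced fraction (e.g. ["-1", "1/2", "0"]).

Write exponents as rows M,Θ / cols ΔT,m,X1,X2,X3:
  M: [ 0  1  0  2  1]
  Θ: [ 1  0 -1 -1 -2]
Echelon form has 2 nonzero rows (pivots: ΔT,m)
Repeat: ΔT,m; free: X1,X2,X3
RREF:
  r0: [   1    0   -1   -1   -2]
  r1: [   0    1    0    2    1]
Fix exponent of X2 at 1, X1 at 0, X3 at 0; solve each RREF row for its pivot's exponent:
  r0: exp(ΔT) + (-1)·1 = 0 ⇒ exp(ΔT) = 1
  r1: exp(m) + (2)·1 = 0 ⇒ exp(m) = -2
Π_2 = ΔT · m^-2 · X2

["1", "-2", "0", "1", "0"]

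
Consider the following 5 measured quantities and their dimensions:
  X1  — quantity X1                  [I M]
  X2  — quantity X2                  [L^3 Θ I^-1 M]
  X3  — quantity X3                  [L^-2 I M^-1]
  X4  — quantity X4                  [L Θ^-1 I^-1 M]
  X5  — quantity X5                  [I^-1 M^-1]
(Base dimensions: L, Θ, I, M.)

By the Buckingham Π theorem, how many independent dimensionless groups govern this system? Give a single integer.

2

Write exponents as rows L,Θ,I,M / cols X1,X2,X3,X4,X5:
  L: [ 0  3 -2  1  0]
  Θ: [ 0  1  0 -1  0]
  I: [ 1 -1  1 -1 -1]
  M: [ 1  1 -1  1 -1]
RREF → pivots at {X1,X2,X3} ⇒ r = 3
Π count = n − r = 5 − 3 = 2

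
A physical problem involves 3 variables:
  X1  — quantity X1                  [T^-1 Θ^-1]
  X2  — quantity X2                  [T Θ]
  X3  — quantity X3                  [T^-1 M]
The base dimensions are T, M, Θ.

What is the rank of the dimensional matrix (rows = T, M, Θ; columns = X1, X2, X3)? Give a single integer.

2

Exponent matrix [T,M,Θ] × [X1,X2,X3]:
  T: [-1  1 -1]
  M: [ 0  0  1]
  Θ: [-1  1  0]
Row reduction gives pivot columns X1,X3; rank = 2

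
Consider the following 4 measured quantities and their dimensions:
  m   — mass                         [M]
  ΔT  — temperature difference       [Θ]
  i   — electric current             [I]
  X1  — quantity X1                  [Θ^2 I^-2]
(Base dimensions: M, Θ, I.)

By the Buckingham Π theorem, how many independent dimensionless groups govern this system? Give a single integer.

Dimensional matrix (M×Θ×I by m×ΔT×i×X1):
  M: [ 1  0  0  0]
  Θ: [ 0  1  0  2]
  I: [ 0  0  1 -2]
Row reduction gives pivot columns m,ΔT,i; rank = 3
4 vars − rank 3 = 1 Π group

1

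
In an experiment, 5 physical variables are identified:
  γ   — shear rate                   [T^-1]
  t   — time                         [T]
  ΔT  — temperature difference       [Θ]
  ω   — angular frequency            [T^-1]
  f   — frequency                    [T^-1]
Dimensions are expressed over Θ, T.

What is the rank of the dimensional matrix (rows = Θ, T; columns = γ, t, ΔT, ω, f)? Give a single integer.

2

Exponent matrix [Θ,T] × [γ,t,ΔT,ω,f]:
  Θ: [ 0  0  1  0  0]
  T: [-1  1  0 -1 -1]
Row reduction gives pivot columns γ,ΔT; rank = 2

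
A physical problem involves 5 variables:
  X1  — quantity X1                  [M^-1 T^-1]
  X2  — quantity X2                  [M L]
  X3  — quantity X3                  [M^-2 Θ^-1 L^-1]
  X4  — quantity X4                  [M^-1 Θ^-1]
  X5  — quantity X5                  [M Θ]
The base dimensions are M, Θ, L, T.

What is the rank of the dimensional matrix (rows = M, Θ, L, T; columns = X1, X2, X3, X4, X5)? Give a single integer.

Write exponents as rows M,Θ,L,T / cols X1,X2,X3,X4,X5:
  M: [-1  1 -2 -1  1]
  Θ: [ 0  0 -1 -1  1]
  L: [ 0  1 -1  0  0]
  T: [-1  0  0  0  0]
Echelon form has 3 nonzero rows (pivots: X1,X2,X3)

3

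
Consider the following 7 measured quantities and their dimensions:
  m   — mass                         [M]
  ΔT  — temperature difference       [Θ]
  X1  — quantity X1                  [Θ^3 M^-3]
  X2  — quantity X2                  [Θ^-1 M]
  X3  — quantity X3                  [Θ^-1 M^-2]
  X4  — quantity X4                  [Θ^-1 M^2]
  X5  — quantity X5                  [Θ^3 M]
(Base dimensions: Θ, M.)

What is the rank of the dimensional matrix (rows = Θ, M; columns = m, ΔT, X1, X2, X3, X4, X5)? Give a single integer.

Dimensional matrix (Θ×M by m×ΔT×X1×X2×X3×X4×X5):
  Θ: [ 0  1  3 -1 -1 -1  3]
  M: [ 1  0 -3  1 -2  2  1]
RREF → pivots at {m,ΔT} ⇒ r = 2

2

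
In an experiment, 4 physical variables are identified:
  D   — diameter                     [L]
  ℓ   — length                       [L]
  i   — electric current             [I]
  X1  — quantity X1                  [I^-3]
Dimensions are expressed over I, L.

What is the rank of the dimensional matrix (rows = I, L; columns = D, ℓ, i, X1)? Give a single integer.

Exponent matrix [I,L] × [D,ℓ,i,X1]:
  I: [ 0  0  1 -3]
  L: [ 1  1  0  0]
RREF → pivots at {D,i} ⇒ r = 2

2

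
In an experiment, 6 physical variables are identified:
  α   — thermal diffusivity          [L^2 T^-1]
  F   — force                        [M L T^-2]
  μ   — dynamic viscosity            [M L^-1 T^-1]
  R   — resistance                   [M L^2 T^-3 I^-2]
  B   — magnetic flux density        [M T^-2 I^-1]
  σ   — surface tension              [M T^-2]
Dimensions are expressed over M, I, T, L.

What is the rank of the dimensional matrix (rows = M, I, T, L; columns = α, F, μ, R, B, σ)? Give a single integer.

Write exponents as rows M,I,T,L / cols α,F,μ,R,B,σ:
  M: [ 0  1  1  1  1  1]
  I: [ 0  0  0 -2 -1  0]
  T: [-1 -2 -1 -3 -2 -2]
  L: [ 2  1 -1  2  0  0]
Row reduction gives pivot columns α,F,R,B; rank = 4

4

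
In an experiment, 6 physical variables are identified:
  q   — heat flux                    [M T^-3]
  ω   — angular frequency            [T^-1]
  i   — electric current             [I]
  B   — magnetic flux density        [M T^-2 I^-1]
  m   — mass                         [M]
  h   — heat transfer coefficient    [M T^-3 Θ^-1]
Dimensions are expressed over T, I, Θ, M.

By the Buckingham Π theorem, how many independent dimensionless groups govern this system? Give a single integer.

Dimensional matrix (T×I×Θ×M by q×ω×i×B×m×h):
  T: [-3 -1  0 -2  0 -3]
  I: [ 0  0  1 -1  0  0]
  Θ: [ 0  0  0  0  0 -1]
  M: [ 1  0  0  1  1  1]
Row reduction gives pivot columns q,ω,i,h; rank = 4
Π count = n − r = 6 − 4 = 2

2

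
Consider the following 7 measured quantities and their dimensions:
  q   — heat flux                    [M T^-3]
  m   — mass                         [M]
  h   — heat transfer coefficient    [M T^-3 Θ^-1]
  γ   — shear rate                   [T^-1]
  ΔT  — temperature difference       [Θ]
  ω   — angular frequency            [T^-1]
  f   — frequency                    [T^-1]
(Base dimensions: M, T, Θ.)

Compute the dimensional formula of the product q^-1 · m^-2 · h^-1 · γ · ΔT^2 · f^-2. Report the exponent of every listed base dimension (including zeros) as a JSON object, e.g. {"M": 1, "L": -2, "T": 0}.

{"M": -4, "T": 7, "Θ": 3}

Dimensional matrix (M×T×Θ by q×m×h×γ×ΔT×ω×f):
  M: [ 1  1  1  0  0  0  0]
  T: [-3  0 -3 -1  0 -1 -1]
  Θ: [ 0  0 -1  0  1  0  0]
  [M]: (-1)·1+(-2)·1+(-1)·1+(1)·0+(2)·0+(-2)·0 = -4
  [T]: (-1)·-3+(-2)·0+(-1)·-3+(1)·-1+(2)·0+(-2)·-1 = 7
  [Θ]: (-1)·0+(-2)·0+(-1)·-1+(1)·0+(2)·1+(-2)·0 = 3
⇒ M^-4 T^7 Θ^3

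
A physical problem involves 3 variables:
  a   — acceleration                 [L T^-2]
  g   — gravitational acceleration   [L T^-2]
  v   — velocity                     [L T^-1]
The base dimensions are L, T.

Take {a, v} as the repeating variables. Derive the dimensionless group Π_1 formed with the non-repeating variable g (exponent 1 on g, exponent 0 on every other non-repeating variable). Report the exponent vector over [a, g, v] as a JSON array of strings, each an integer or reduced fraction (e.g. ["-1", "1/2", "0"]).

["-1", "1", "0"]

Write exponents as rows L,T / cols a,g,v:
  L: [ 1  1  1]
  T: [-2 -2 -1]
Echelon form has 2 nonzero rows (pivots: a,v)
Repeat: a,v; free: g
RREF:
  r0: [   1    1    0]
  r1: [   0    0    1]
Fix exponent of g at 1; solve each RREF row for its pivot's exponent:
  r0: exp(a) + (1)·1 = 0 ⇒ exp(a) = -1
  r1: exp(v) + (0)·1 = 0 ⇒ exp(v) = 0
Π_1 = a^-1 · g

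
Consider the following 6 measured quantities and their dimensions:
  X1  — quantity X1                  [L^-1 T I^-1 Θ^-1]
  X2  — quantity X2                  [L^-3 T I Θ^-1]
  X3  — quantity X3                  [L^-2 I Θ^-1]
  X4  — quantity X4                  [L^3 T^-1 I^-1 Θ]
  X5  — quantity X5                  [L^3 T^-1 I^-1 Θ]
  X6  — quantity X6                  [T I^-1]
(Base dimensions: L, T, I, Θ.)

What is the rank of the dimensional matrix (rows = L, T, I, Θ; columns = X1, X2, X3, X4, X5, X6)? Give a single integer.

Dimensional matrix (L×T×I×Θ by X1×X2×X3×X4×X5×X6):
  L: [-1 -3 -2  3  3  0]
  T: [ 1  1  0 -1 -1  1]
  I: [-1  1  1 -1 -1 -1]
  Θ: [-1 -1 -1  1  1  0]
Row reduction gives pivot columns X1,X2,X3; rank = 3

3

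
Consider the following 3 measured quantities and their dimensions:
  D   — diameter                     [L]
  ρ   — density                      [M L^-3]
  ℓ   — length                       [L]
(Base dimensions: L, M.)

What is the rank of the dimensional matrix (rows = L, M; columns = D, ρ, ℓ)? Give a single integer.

2

Exponent matrix [L,M] × [D,ρ,ℓ]:
  L: [ 1 -3  1]
  M: [ 0  1  0]
RREF → pivots at {D,ρ} ⇒ r = 2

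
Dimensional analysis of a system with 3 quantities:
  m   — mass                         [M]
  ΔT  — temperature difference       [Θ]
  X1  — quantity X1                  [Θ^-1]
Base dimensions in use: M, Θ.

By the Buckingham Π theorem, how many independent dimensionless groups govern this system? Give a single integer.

Dimensional matrix (M×Θ by m×ΔT×X1):
  M: [ 1  0  0]
  Θ: [ 0  1 -1]
Row reduction gives pivot columns m,ΔT; rank = 2
n=3, r=2 ⇒ 1 dimensionless group

1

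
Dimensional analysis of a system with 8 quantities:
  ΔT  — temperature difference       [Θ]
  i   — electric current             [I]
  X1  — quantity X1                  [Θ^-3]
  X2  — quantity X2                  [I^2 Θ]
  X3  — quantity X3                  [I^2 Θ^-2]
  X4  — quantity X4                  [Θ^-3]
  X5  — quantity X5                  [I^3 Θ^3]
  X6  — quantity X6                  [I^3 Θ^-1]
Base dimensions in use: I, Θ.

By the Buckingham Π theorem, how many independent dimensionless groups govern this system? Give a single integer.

6

Write exponents as rows I,Θ / cols ΔT,i,X1,X2,X3,X4,X5,X6:
  I: [ 0  1  0  2  2  0  3  3]
  Θ: [ 1  0 -3  1 -2 -3  3 -1]
Echelon form has 2 nonzero rows (pivots: ΔT,i)
8 vars − rank 2 = 6 Π groups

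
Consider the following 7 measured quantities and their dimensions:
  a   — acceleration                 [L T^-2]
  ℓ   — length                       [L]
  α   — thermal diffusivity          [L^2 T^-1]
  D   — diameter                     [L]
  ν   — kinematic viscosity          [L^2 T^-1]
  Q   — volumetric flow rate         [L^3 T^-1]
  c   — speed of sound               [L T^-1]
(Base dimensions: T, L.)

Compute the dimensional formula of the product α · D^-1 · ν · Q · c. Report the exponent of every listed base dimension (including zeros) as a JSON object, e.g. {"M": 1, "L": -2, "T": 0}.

{"T": -4, "L": 7}

Write exponents as rows T,L / cols a,ℓ,α,D,ν,Q,c:
  T: [-2  0 -1  0 -1 -1 -1]
  L: [ 1  1  2  1  2  3  1]
  [T]: (1)·-1+(-1)·0+(1)·-1+(1)·-1+(1)·-1 = -4
  [L]: (1)·2+(-1)·1+(1)·2+(1)·3+(1)·1 = 7
⇒ T^-4 L^7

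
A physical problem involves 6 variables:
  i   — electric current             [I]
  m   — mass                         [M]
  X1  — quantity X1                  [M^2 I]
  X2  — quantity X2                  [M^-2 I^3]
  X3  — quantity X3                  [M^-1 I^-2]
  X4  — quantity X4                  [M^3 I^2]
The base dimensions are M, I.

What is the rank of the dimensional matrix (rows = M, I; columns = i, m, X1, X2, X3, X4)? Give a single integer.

Exponent matrix [M,I] × [i,m,X1,X2,X3,X4]:
  M: [ 0  1  2 -2 -1  3]
  I: [ 1  0  1  3 -2  2]
RREF → pivots at {i,m} ⇒ r = 2

2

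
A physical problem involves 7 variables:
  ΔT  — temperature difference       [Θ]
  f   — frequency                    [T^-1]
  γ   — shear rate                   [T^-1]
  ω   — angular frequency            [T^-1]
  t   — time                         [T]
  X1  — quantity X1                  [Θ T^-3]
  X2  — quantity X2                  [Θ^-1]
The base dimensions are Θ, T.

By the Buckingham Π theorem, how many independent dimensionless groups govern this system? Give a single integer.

Dimensional matrix (Θ×T by ΔT×f×γ×ω×t×X1×X2):
  Θ: [ 1  0  0  0  0  1 -1]
  T: [ 0 -1 -1 -1  1 -3  0]
Row reduction gives pivot columns ΔT,f; rank = 2
7 vars − rank 2 = 5 Π groups

5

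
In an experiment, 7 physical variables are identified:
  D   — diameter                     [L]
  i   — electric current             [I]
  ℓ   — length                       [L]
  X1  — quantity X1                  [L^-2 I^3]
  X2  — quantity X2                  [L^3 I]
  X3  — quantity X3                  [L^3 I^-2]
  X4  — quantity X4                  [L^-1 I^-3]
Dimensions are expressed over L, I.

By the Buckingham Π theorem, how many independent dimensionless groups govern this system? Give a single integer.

Write exponents as rows L,I / cols D,i,ℓ,X1,X2,X3,X4:
  L: [ 1  0  1 -2  3  3 -1]
  I: [ 0  1  0  3  1 -2 -3]
Echelon form has 2 nonzero rows (pivots: D,i)
n=7, r=2 ⇒ 5 dimensionless groups

5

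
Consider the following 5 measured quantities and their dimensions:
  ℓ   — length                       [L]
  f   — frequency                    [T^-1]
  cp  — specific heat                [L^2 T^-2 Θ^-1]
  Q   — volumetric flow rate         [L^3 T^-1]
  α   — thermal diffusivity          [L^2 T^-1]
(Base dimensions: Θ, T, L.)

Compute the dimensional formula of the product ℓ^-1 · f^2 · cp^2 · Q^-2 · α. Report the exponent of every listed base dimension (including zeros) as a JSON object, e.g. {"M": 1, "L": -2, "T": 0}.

Dimensional matrix (Θ×T×L by ℓ×f×cp×Q×α):
  Θ: [ 0  0 -1  0  0]
  T: [ 0 -1 -2 -1 -1]
  L: [ 1  0  2  3  2]
  [Θ]: (-1)·0+(2)·0+(2)·-1+(-2)·0+(1)·0 = -2
  [T]: (-1)·0+(2)·-1+(2)·-2+(-2)·-1+(1)·-1 = -5
  [L]: (-1)·1+(2)·0+(2)·2+(-2)·3+(1)·2 = -1
⇒ Θ^-2 T^-5 L^-1

{"Θ": -2, "T": -5, "L": -1}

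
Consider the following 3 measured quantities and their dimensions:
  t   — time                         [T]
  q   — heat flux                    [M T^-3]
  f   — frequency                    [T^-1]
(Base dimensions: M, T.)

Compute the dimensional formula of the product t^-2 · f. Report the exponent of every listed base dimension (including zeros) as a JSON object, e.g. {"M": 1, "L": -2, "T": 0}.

{"M": 0, "T": -3}

Dimensional matrix (M×T by t×q×f):
  M: [ 0  1  0]
  T: [ 1 -3 -1]
  [M]: (-2)·0+(1)·0 = 0
  [T]: (-2)·1+(1)·-1 = -3
⇒ T^-3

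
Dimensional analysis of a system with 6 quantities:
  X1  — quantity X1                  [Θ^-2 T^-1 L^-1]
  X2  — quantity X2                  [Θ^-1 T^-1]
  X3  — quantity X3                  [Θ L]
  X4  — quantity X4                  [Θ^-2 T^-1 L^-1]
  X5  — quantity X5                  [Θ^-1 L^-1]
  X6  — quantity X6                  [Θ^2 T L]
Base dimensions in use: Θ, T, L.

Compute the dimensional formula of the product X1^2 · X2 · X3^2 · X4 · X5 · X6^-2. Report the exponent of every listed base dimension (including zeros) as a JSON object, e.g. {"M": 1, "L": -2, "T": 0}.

Exponent matrix [Θ,T,L] × [X1,X2,X3,X4,X5,X6]:
  Θ: [-2 -1  1 -2 -1  2]
  T: [-1 -1  0 -1  0  1]
  L: [-1  0  1 -1 -1  1]
  [Θ]: (2)·-2+(1)·-1+(2)·1+(1)·-2+(1)·-1+(-2)·2 = -10
  [T]: (2)·-1+(1)·-1+(2)·0+(1)·-1+(1)·0+(-2)·1 = -6
  [L]: (2)·-1+(1)·0+(2)·1+(1)·-1+(1)·-1+(-2)·1 = -4
⇒ Θ^-10 T^-6 L^-4

{"Θ": -10, "T": -6, "L": -4}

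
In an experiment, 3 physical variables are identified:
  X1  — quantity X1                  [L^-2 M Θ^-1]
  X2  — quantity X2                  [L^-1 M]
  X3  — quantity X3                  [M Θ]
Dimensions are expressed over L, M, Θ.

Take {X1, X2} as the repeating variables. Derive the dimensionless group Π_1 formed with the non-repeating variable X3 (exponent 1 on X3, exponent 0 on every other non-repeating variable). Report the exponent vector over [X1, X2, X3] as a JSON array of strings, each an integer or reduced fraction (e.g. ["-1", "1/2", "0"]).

Write exponents as rows L,M,Θ / cols X1,X2,X3:
  L: [-2 -1  0]
  M: [ 1  1  1]
  Θ: [-1  0  1]
Row reduction gives pivot columns X1,X2; rank = 2
Pivot set = {X1,X2}, free = {X3}
RREF:
  r0: [   1    0   -1]
  r1: [   0    1    2]
  r2: [   0    0    0]
Fix exponent of X3 at 1; solve each RREF row for its pivot's exponent:
  r0: exp(X1) + (-1)·1 = 0 ⇒ exp(X1) = 1
  r1: exp(X2) + (2)·1 = 0 ⇒ exp(X2) = -2
Π_1 = X1 · X2^-2 · X3

["1", "-2", "1"]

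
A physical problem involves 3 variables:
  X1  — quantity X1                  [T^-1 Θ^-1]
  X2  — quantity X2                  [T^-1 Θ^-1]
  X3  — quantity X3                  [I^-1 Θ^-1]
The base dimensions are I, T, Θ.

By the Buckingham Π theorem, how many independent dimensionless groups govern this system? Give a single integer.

1

Write exponents as rows I,T,Θ / cols X1,X2,X3:
  I: [ 0  0 -1]
  T: [-1 -1  0]
  Θ: [-1 -1 -1]
Row reduction gives pivot columns X1,X3; rank = 2
Π count = n − r = 3 − 2 = 1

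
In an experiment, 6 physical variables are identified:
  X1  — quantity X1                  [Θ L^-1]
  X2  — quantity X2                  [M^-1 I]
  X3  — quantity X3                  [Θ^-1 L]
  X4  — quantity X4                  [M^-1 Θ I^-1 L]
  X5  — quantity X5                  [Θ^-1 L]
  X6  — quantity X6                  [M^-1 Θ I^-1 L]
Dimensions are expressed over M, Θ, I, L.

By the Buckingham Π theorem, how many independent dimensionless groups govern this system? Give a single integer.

Exponent matrix [M,Θ,I,L] × [X1,X2,X3,X4,X5,X6]:
  M: [ 0 -1  0 -1  0 -1]
  Θ: [ 1  0 -1  1 -1  1]
  I: [ 0  1  0 -1  0 -1]
  L: [-1  0  1  1  1  1]
RREF → pivots at {X1,X2,X4} ⇒ r = 3
6 vars − rank 3 = 3 Π groups

3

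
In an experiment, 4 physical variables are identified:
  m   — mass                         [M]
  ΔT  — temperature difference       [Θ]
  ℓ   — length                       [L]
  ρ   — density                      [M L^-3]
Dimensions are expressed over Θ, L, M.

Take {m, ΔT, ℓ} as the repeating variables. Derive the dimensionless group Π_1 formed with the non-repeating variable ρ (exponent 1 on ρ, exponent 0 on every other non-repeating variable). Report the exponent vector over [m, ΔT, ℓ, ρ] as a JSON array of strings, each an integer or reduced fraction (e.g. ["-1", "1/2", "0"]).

Exponent matrix [Θ,L,M] × [m,ΔT,ℓ,ρ]:
  Θ: [ 0  1  0  0]
  L: [ 0  0  1 -3]
  M: [ 1  0  0  1]
Row reduction gives pivot columns m,ΔT,ℓ; rank = 3
Pivot set = {m,ΔT,ℓ}, free = {ρ}
RREF:
  r0: [   1    0    0    1]
  r1: [   0    1    0    0]
  r2: [   0    0    1   -3]
Fix exponent of ρ at 1; solve each RREF row for its pivot's exponent:
  r0: exp(m) + (1)·1 = 0 ⇒ exp(m) = -1
  r1: exp(ΔT) + (0)·1 = 0 ⇒ exp(ΔT) = 0
  r2: exp(ℓ) + (-3)·1 = 0 ⇒ exp(ℓ) = 3
Π_1 = m^-1 · ℓ^3 · ρ

["-1", "0", "3", "1"]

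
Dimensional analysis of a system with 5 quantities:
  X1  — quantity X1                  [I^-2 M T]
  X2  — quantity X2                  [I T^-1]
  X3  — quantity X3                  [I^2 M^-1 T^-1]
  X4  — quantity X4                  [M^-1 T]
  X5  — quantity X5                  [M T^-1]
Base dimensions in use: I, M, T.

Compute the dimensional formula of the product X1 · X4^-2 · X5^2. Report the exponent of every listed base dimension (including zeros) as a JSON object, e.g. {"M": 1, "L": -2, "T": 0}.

{"I": -2, "M": 5, "T": -3}

Exponent matrix [I,M,T] × [X1,X2,X3,X4,X5]:
  I: [-2  1  2  0  0]
  M: [ 1  0 -1 -1  1]
  T: [ 1 -1 -1  1 -1]
  [I]: (1)·-2+(-2)·0+(2)·0 = -2
  [M]: (1)·1+(-2)·-1+(2)·1 = 5
  [T]: (1)·1+(-2)·1+(2)·-1 = -3
⇒ I^-2 M^5 T^-3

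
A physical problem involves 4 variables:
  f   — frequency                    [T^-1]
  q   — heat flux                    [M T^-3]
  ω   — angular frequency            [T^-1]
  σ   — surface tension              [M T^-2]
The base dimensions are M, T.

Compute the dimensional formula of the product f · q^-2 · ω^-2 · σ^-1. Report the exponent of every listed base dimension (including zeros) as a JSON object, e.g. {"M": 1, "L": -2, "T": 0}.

Write exponents as rows M,T / cols f,q,ω,σ:
  M: [ 0  1  0  1]
  T: [-1 -3 -1 -2]
  [M]: (1)·0+(-2)·1+(-2)·0+(-1)·1 = -3
  [T]: (1)·-1+(-2)·-3+(-2)·-1+(-1)·-2 = 9
⇒ M^-3 T^9

{"M": -3, "T": 9}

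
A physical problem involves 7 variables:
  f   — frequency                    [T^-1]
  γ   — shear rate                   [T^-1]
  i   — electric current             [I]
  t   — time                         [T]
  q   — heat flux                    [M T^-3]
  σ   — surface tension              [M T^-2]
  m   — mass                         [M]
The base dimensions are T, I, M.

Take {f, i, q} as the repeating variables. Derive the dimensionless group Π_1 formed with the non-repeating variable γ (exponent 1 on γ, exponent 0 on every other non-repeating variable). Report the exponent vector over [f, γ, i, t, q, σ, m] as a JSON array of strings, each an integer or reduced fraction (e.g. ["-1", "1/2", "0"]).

["-1", "1", "0", "0", "0", "0", "0"]

Dimensional matrix (T×I×M by f×γ×i×t×q×σ×m):
  T: [-1 -1  0  1 -3 -2  0]
  I: [ 0  0  1  0  0  0  0]
  M: [ 0  0  0  0  1  1  1]
RREF → pivots at {f,i,q} ⇒ r = 3
Pivot set = {f,i,q}, free = {γ,t,σ,m}
RREF:
  r0: [   1    1    0   -1    0   -1   -3]
  r1: [   0    0    1    0    0    0    0]
  r2: [   0    0    0    0    1    1    1]
Fix exponent of γ at 1, t at 0, σ at 0, m at 0; solve each RREF row for its pivot's exponent:
  r0: exp(f) + (1)·1 = 0 ⇒ exp(f) = -1
  r1: exp(i) + (0)·1 = 0 ⇒ exp(i) = 0
  r2: exp(q) + (0)·1 = 0 ⇒ exp(q) = 0
Π_1 = f^-1 · γ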